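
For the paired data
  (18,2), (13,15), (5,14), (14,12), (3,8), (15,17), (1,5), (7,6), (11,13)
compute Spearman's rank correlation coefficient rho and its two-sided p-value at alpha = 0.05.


Step 1: Rank x and y separately (midranks; no ties here).
rank(x): 18->9, 13->6, 5->3, 14->7, 3->2, 15->8, 1->1, 7->4, 11->5
rank(y): 2->1, 15->8, 14->7, 12->5, 8->4, 17->9, 5->2, 6->3, 13->6
Step 2: d_i = R_x(i) - R_y(i); compute d_i^2.
  (9-1)^2=64, (6-8)^2=4, (3-7)^2=16, (7-5)^2=4, (2-4)^2=4, (8-9)^2=1, (1-2)^2=1, (4-3)^2=1, (5-6)^2=1
sum(d^2) = 96.
Step 3: rho = 1 - 6*96 / (9*(9^2 - 1)) = 1 - 576/720 = 0.200000.
Step 4: Under H0, t = rho * sqrt((n-2)/(1-rho^2)) = 0.5401 ~ t(7).
Step 5: Two-sided p-value from the t-distribution with 7 df = 0.605901.
Step 6: alpha = 0.05. fail to reject H0.

rho = 0.2000, p = 0.605901, fail to reject H0 at alpha = 0.05.


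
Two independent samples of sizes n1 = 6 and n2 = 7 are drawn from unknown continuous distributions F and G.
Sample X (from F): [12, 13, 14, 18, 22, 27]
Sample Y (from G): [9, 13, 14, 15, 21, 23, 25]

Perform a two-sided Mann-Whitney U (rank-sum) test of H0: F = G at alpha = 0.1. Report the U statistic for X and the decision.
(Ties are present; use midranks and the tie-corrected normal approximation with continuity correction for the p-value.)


Step 1: Combine and sort all 13 observations; assign midranks.
sorted (value, group): (9,Y), (12,X), (13,X), (13,Y), (14,X), (14,Y), (15,Y), (18,X), (21,Y), (22,X), (23,Y), (25,Y), (27,X)
ranks: 9->1, 12->2, 13->3.5, 13->3.5, 14->5.5, 14->5.5, 15->7, 18->8, 21->9, 22->10, 23->11, 25->12, 27->13
Step 2: Rank sum for X: R1 = 2 + 3.5 + 5.5 + 8 + 10 + 13 = 42.
Step 3: U_X = R1 - n1(n1+1)/2 = 42 - 6*7/2 = 42 - 21 = 21.
       U_Y = n1*n2 - U_X = 42 - 21 = 21.
Step 4: Ties are present, so use the tie-corrected normal approximation (with continuity correction) for the p-value.
Step 5: p-value = 1.000000; compare to alpha = 0.1. fail to reject H0.

U_X = 21, p = 1.000000, fail to reject H0 at alpha = 0.1.


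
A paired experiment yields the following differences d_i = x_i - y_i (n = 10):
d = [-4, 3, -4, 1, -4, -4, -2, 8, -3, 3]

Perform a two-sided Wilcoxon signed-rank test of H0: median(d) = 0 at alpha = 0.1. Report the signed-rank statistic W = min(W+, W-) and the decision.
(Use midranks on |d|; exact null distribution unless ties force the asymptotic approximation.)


Step 1: Drop any zero differences (none here) and take |d_i|.
|d| = [4, 3, 4, 1, 4, 4, 2, 8, 3, 3]
Step 2: Midrank |d_i| (ties get averaged ranks).
ranks: |4|->7.5, |3|->4, |4|->7.5, |1|->1, |4|->7.5, |4|->7.5, |2|->2, |8|->10, |3|->4, |3|->4
Step 3: Attach original signs; sum ranks with positive sign and with negative sign.
W+ = 4 + 1 + 10 + 4 = 19
W- = 7.5 + 7.5 + 7.5 + 7.5 + 2 + 4 = 36
(Check: W+ + W- = 55 should equal n(n+1)/2 = 55.)
Step 4: Test statistic W = min(W+, W-) = 19.
Step 5: Ties in |d|, so use the tie-corrected normal approximation.
        E[W] = n(n+1)/4 = 10*11/4 = 27.5.
        Tie groups: |d|=3 (t=3), |d|=4 (t=4); sum(t^3 - t) = 84.
        Var[W] = n(n+1)(2n+1)/24 - sum(t^3-t)/48 = 2310/24 - 84/48 = 94.5.
        z = (W - E[W]) / sqrt(Var[W]) = (19 - 27.5) / 9.7211 = -0.8744.
        Two-sided p = 2*Phi(z) = 0.381908.
Step 6: alpha = 0.1. fail to reject H0.

W+ = 19, W- = 36, W = min = 19, p = 0.381908, fail to reject H0.


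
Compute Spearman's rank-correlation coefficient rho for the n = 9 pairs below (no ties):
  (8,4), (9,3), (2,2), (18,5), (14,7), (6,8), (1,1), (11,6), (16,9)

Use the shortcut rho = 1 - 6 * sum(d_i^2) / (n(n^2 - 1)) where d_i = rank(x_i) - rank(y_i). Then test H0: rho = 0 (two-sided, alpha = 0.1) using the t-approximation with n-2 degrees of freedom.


Step 1: Rank x and y separately (midranks; no ties here).
rank(x): 8->4, 9->5, 2->2, 18->9, 14->7, 6->3, 1->1, 11->6, 16->8
rank(y): 4->4, 3->3, 2->2, 5->5, 7->7, 8->8, 1->1, 6->6, 9->9
Step 2: d_i = R_x(i) - R_y(i); compute d_i^2.
  (4-4)^2=0, (5-3)^2=4, (2-2)^2=0, (9-5)^2=16, (7-7)^2=0, (3-8)^2=25, (1-1)^2=0, (6-6)^2=0, (8-9)^2=1
sum(d^2) = 46.
Step 3: rho = 1 - 6*46 / (9*(9^2 - 1)) = 1 - 276/720 = 0.616667.
Step 4: Under H0, t = rho * sqrt((n-2)/(1-rho^2)) = 2.0725 ~ t(7).
Step 5: Two-sided p-value from the t-distribution with 7 df = 0.076929.
Step 6: alpha = 0.1. reject H0.

rho = 0.6167, p = 0.076929, reject H0 at alpha = 0.1.


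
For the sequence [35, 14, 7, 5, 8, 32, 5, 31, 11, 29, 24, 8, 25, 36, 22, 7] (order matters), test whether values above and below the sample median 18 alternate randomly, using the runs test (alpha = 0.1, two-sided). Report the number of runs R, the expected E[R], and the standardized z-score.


Step 1: Compute median = 18; label A = above, B = below.
Labels in order: ABBBBABABAABAAAB  (n_A = 8, n_B = 8)
Step 2: Count runs R = 10.
Step 3: Under H0 (random ordering), E[R] = 2*n_A*n_B/(n_A+n_B) + 1 = 2*8*8/16 + 1 = 9.0000.
        Var[R] = 2*n_A*n_B*(2*n_A*n_B - n_A - n_B) / ((n_A+n_B)^2 * (n_A+n_B-1)) = 14336/3840 = 3.7333.
        SD[R] = 1.9322.
Step 4: Continuity-corrected z = (R - 0.5 - E[R]) / SD[R] = (10 - 0.5 - 9.0000) / 1.9322 = 0.2588.
Step 5: Two-sided p-value via normal approximation = 2*(1 - Phi(|z|)) = 0.795809.
Step 6: alpha = 0.1. fail to reject H0.

R = 10, z = 0.2588, p = 0.795809, fail to reject H0.


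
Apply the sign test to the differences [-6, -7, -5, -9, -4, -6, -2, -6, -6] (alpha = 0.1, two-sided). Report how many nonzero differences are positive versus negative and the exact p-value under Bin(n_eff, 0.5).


Step 1: Discard zero differences. Original n = 9; n_eff = number of nonzero differences = 9.
Nonzero differences (with sign): -6, -7, -5, -9, -4, -6, -2, -6, -6
Step 2: Count signs: positive = 0, negative = 9.
Step 3: Under H0: P(positive) = 0.5, so the number of positives S ~ Bin(9, 0.5).
Step 4: Two-sided exact p-value = sum of Bin(9,0.5) probabilities at or below the observed probability = 0.003906.
Step 5: alpha = 0.1. reject H0.

n_eff = 9, pos = 0, neg = 9, p = 0.003906, reject H0.


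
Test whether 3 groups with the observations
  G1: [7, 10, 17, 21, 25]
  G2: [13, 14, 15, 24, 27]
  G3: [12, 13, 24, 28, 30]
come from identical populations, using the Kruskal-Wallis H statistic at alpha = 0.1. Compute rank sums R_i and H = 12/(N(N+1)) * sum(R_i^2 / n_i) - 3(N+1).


Step 1: Combine all N = 15 observations and assign midranks.
sorted (value, group, rank): (7,G1,1), (10,G1,2), (12,G3,3), (13,G2,4.5), (13,G3,4.5), (14,G2,6), (15,G2,7), (17,G1,8), (21,G1,9), (24,G2,10.5), (24,G3,10.5), (25,G1,12), (27,G2,13), (28,G3,14), (30,G3,15)
Step 2: Sum ranks within each group.
R_1 = 32 (n_1 = 5)
R_2 = 41 (n_2 = 5)
R_3 = 47 (n_3 = 5)
Step 3: H = 12/(N(N+1)) * sum(R_i^2/n_i) - 3(N+1)
     = 12/(15*16) * (32^2/5 + 41^2/5 + 47^2/5) - 3*16
     = 0.050000 * 982.8 - 48
     = 1.140000.
Step 4: Ties present; correction factor C = 1 - 12/(15^3 - 15) = 0.996429. Corrected H = 1.140000 / 0.996429 = 1.144086.
Step 5: Under H0, H ~ chi^2(2); p-value = 0.564371.
Step 6: alpha = 0.1. fail to reject H0.

H = 1.1441, df = 2, p = 0.564371, fail to reject H0.


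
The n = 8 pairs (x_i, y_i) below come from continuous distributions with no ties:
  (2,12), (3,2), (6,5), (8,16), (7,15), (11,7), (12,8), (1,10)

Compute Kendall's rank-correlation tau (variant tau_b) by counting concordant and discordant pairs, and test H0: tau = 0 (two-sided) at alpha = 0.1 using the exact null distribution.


Step 1: Enumerate the 28 unordered pairs (i,j) with i<j and classify each by sign(x_j-x_i) * sign(y_j-y_i).
  (1,2):dx=+1,dy=-10->D; (1,3):dx=+4,dy=-7->D; (1,4):dx=+6,dy=+4->C; (1,5):dx=+5,dy=+3->C
  (1,6):dx=+9,dy=-5->D; (1,7):dx=+10,dy=-4->D; (1,8):dx=-1,dy=-2->C; (2,3):dx=+3,dy=+3->C
  (2,4):dx=+5,dy=+14->C; (2,5):dx=+4,dy=+13->C; (2,6):dx=+8,dy=+5->C; (2,7):dx=+9,dy=+6->C
  (2,8):dx=-2,dy=+8->D; (3,4):dx=+2,dy=+11->C; (3,5):dx=+1,dy=+10->C; (3,6):dx=+5,dy=+2->C
  (3,7):dx=+6,dy=+3->C; (3,8):dx=-5,dy=+5->D; (4,5):dx=-1,dy=-1->C; (4,6):dx=+3,dy=-9->D
  (4,7):dx=+4,dy=-8->D; (4,8):dx=-7,dy=-6->C; (5,6):dx=+4,dy=-8->D; (5,7):dx=+5,dy=-7->D
  (5,8):dx=-6,dy=-5->C; (6,7):dx=+1,dy=+1->C; (6,8):dx=-10,dy=+3->D; (7,8):dx=-11,dy=+2->D
Step 2: C = 16, D = 12, total pairs = 28.
Step 3: tau = (C - D)/(n(n-1)/2) = (16 - 12)/28 = 0.142857.
Step 4: Exact two-sided p-value (enumerate n! = 40320 permutations of y under H0): p = 0.719544.
Step 5: alpha = 0.1. fail to reject H0.

tau_b = 0.1429 (C=16, D=12), p = 0.719544, fail to reject H0.


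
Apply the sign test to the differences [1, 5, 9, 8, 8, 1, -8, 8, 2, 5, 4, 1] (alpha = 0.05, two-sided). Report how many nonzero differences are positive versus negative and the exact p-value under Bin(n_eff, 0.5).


Step 1: Discard zero differences. Original n = 12; n_eff = number of nonzero differences = 12.
Nonzero differences (with sign): +1, +5, +9, +8, +8, +1, -8, +8, +2, +5, +4, +1
Step 2: Count signs: positive = 11, negative = 1.
Step 3: Under H0: P(positive) = 0.5, so the number of positives S ~ Bin(12, 0.5).
Step 4: Two-sided exact p-value = sum of Bin(12,0.5) probabilities at or below the observed probability = 0.006348.
Step 5: alpha = 0.05. reject H0.

n_eff = 12, pos = 11, neg = 1, p = 0.006348, reject H0.


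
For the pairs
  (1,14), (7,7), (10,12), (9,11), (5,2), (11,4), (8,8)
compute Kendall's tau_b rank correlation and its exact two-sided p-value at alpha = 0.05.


Step 1: Enumerate the 21 unordered pairs (i,j) with i<j and classify each by sign(x_j-x_i) * sign(y_j-y_i).
  (1,2):dx=+6,dy=-7->D; (1,3):dx=+9,dy=-2->D; (1,4):dx=+8,dy=-3->D; (1,5):dx=+4,dy=-12->D
  (1,6):dx=+10,dy=-10->D; (1,7):dx=+7,dy=-6->D; (2,3):dx=+3,dy=+5->C; (2,4):dx=+2,dy=+4->C
  (2,5):dx=-2,dy=-5->C; (2,6):dx=+4,dy=-3->D; (2,7):dx=+1,dy=+1->C; (3,4):dx=-1,dy=-1->C
  (3,5):dx=-5,dy=-10->C; (3,6):dx=+1,dy=-8->D; (3,7):dx=-2,dy=-4->C; (4,5):dx=-4,dy=-9->C
  (4,6):dx=+2,dy=-7->D; (4,7):dx=-1,dy=-3->C; (5,6):dx=+6,dy=+2->C; (5,7):dx=+3,dy=+6->C
  (6,7):dx=-3,dy=+4->D
Step 2: C = 11, D = 10, total pairs = 21.
Step 3: tau = (C - D)/(n(n-1)/2) = (11 - 10)/21 = 0.047619.
Step 4: Exact two-sided p-value (enumerate n! = 5040 permutations of y under H0): p = 1.000000.
Step 5: alpha = 0.05. fail to reject H0.

tau_b = 0.0476 (C=11, D=10), p = 1.000000, fail to reject H0.


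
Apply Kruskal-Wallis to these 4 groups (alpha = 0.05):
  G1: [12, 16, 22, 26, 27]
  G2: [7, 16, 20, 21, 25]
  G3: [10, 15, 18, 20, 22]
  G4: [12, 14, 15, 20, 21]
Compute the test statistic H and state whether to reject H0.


Step 1: Combine all N = 20 observations and assign midranks.
sorted (value, group, rank): (7,G2,1), (10,G3,2), (12,G1,3.5), (12,G4,3.5), (14,G4,5), (15,G3,6.5), (15,G4,6.5), (16,G1,8.5), (16,G2,8.5), (18,G3,10), (20,G2,12), (20,G3,12), (20,G4,12), (21,G2,14.5), (21,G4,14.5), (22,G1,16.5), (22,G3,16.5), (25,G2,18), (26,G1,19), (27,G1,20)
Step 2: Sum ranks within each group.
R_1 = 67.5 (n_1 = 5)
R_2 = 54 (n_2 = 5)
R_3 = 47 (n_3 = 5)
R_4 = 41.5 (n_4 = 5)
Step 3: H = 12/(N(N+1)) * sum(R_i^2/n_i) - 3(N+1)
     = 12/(20*21) * (67.5^2/5 + 54^2/5 + 47^2/5 + 41.5^2/5) - 3*21
     = 0.028571 * 2280.7 - 63
     = 2.162857.
Step 4: Ties present; correction factor C = 1 - 54/(20^3 - 20) = 0.993233. Corrected H = 2.162857 / 0.993233 = 2.177593.
Step 5: Under H0, H ~ chi^2(3); p-value = 0.536375.
Step 6: alpha = 0.05. fail to reject H0.

H = 2.1776, df = 3, p = 0.536375, fail to reject H0.


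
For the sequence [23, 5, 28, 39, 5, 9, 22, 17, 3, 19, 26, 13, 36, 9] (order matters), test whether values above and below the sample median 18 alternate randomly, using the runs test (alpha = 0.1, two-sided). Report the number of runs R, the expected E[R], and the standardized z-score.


Step 1: Compute median = 18; label A = above, B = below.
Labels in order: ABAABBABBAABAB  (n_A = 7, n_B = 7)
Step 2: Count runs R = 10.
Step 3: Under H0 (random ordering), E[R] = 2*n_A*n_B/(n_A+n_B) + 1 = 2*7*7/14 + 1 = 8.0000.
        Var[R] = 2*n_A*n_B*(2*n_A*n_B - n_A - n_B) / ((n_A+n_B)^2 * (n_A+n_B-1)) = 8232/2548 = 3.2308.
        SD[R] = 1.7974.
Step 4: Continuity-corrected z = (R - 0.5 - E[R]) / SD[R] = (10 - 0.5 - 8.0000) / 1.7974 = 0.8345.
Step 5: Two-sided p-value via normal approximation = 2*(1 - Phi(|z|)) = 0.403986.
Step 6: alpha = 0.1. fail to reject H0.

R = 10, z = 0.8345, p = 0.403986, fail to reject H0.


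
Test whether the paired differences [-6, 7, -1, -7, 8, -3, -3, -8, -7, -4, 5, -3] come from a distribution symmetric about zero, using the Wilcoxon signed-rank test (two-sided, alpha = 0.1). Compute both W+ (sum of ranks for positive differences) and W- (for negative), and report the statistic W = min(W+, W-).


Step 1: Drop any zero differences (none here) and take |d_i|.
|d| = [6, 7, 1, 7, 8, 3, 3, 8, 7, 4, 5, 3]
Step 2: Midrank |d_i| (ties get averaged ranks).
ranks: |6|->7, |7|->9, |1|->1, |7|->9, |8|->11.5, |3|->3, |3|->3, |8|->11.5, |7|->9, |4|->5, |5|->6, |3|->3
Step 3: Attach original signs; sum ranks with positive sign and with negative sign.
W+ = 9 + 11.5 + 6 = 26.5
W- = 7 + 1 + 9 + 3 + 3 + 11.5 + 9 + 5 + 3 = 51.5
(Check: W+ + W- = 78 should equal n(n+1)/2 = 78.)
Step 4: Test statistic W = min(W+, W-) = 26.5.
Step 5: Ties in |d|, so use the tie-corrected normal approximation.
        E[W] = n(n+1)/4 = 12*13/4 = 39.
        Tie groups: |d|=3 (t=3), |d|=7 (t=3), |d|=8 (t=2); sum(t^3 - t) = 54.
        Var[W] = n(n+1)(2n+1)/24 - sum(t^3-t)/48 = 3900/24 - 54/48 = 161.375.
        z = (W - E[W]) / sqrt(Var[W]) = (26.5 - 39) / 12.7033 = -0.9840.
        Two-sided p = 2*Phi(z) = 0.325119.
Step 6: alpha = 0.1. fail to reject H0.

W+ = 26.5, W- = 51.5, W = min = 26.5, p = 0.325119, fail to reject H0.


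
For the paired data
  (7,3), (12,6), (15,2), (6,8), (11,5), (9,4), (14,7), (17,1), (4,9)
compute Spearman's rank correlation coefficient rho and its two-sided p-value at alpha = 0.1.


Step 1: Rank x and y separately (midranks; no ties here).
rank(x): 7->3, 12->6, 15->8, 6->2, 11->5, 9->4, 14->7, 17->9, 4->1
rank(y): 3->3, 6->6, 2->2, 8->8, 5->5, 4->4, 7->7, 1->1, 9->9
Step 2: d_i = R_x(i) - R_y(i); compute d_i^2.
  (3-3)^2=0, (6-6)^2=0, (8-2)^2=36, (2-8)^2=36, (5-5)^2=0, (4-4)^2=0, (7-7)^2=0, (9-1)^2=64, (1-9)^2=64
sum(d^2) = 200.
Step 3: rho = 1 - 6*200 / (9*(9^2 - 1)) = 1 - 1200/720 = -0.666667.
Step 4: Under H0, t = rho * sqrt((n-2)/(1-rho^2)) = -2.3664 ~ t(7).
Step 5: Two-sided p-value from the t-distribution with 7 df = 0.049867.
Step 6: alpha = 0.1. reject H0.

rho = -0.6667, p = 0.049867, reject H0 at alpha = 0.1.


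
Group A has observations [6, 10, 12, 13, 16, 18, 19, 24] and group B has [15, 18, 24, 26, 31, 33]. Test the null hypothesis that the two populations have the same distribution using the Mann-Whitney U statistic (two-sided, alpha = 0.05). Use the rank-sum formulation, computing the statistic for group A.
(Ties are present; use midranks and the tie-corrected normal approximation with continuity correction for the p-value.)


Step 1: Combine and sort all 14 observations; assign midranks.
sorted (value, group): (6,X), (10,X), (12,X), (13,X), (15,Y), (16,X), (18,X), (18,Y), (19,X), (24,X), (24,Y), (26,Y), (31,Y), (33,Y)
ranks: 6->1, 10->2, 12->3, 13->4, 15->5, 16->6, 18->7.5, 18->7.5, 19->9, 24->10.5, 24->10.5, 26->12, 31->13, 33->14
Step 2: Rank sum for X: R1 = 1 + 2 + 3 + 4 + 6 + 7.5 + 9 + 10.5 = 43.
Step 3: U_X = R1 - n1(n1+1)/2 = 43 - 8*9/2 = 43 - 36 = 7.
       U_Y = n1*n2 - U_X = 48 - 7 = 41.
Step 4: Ties are present, so use the tie-corrected normal approximation (with continuity correction) for the p-value.
Step 5: p-value = 0.032774; compare to alpha = 0.05. reject H0.

U_X = 7, p = 0.032774, reject H0 at alpha = 0.05.


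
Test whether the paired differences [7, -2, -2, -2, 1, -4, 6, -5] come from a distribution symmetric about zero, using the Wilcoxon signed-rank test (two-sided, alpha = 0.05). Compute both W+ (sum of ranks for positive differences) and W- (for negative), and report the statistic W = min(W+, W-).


Step 1: Drop any zero differences (none here) and take |d_i|.
|d| = [7, 2, 2, 2, 1, 4, 6, 5]
Step 2: Midrank |d_i| (ties get averaged ranks).
ranks: |7|->8, |2|->3, |2|->3, |2|->3, |1|->1, |4|->5, |6|->7, |5|->6
Step 3: Attach original signs; sum ranks with positive sign and with negative sign.
W+ = 8 + 1 + 7 = 16
W- = 3 + 3 + 3 + 5 + 6 = 20
(Check: W+ + W- = 36 should equal n(n+1)/2 = 36.)
Step 4: Test statistic W = min(W+, W-) = 16.
Step 5: Ties in |d|, so use the tie-corrected normal approximation.
        E[W] = n(n+1)/4 = 8*9/4 = 18.
        Tie groups: |d|=2 (t=3); sum(t^3 - t) = 24.
        Var[W] = n(n+1)(2n+1)/24 - sum(t^3-t)/48 = 1224/24 - 24/48 = 50.5.
        z = (W - E[W]) / sqrt(Var[W]) = (16 - 18) / 7.1063 = -0.2814.
        Two-sided p = 2*Phi(z) = 0.778374.
Step 6: alpha = 0.05. fail to reject H0.

W+ = 16, W- = 20, W = min = 16, p = 0.778374, fail to reject H0.


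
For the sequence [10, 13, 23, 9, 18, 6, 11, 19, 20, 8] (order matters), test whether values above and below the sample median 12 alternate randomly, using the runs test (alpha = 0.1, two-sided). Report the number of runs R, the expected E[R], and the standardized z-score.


Step 1: Compute median = 12; label A = above, B = below.
Labels in order: BAABABBAAB  (n_A = 5, n_B = 5)
Step 2: Count runs R = 7.
Step 3: Under H0 (random ordering), E[R] = 2*n_A*n_B/(n_A+n_B) + 1 = 2*5*5/10 + 1 = 6.0000.
        Var[R] = 2*n_A*n_B*(2*n_A*n_B - n_A - n_B) / ((n_A+n_B)^2 * (n_A+n_B-1)) = 2000/900 = 2.2222.
        SD[R] = 1.4907.
Step 4: Continuity-corrected z = (R - 0.5 - E[R]) / SD[R] = (7 - 0.5 - 6.0000) / 1.4907 = 0.3354.
Step 5: Two-sided p-value via normal approximation = 2*(1 - Phi(|z|)) = 0.737316.
Step 6: alpha = 0.1. fail to reject H0.

R = 7, z = 0.3354, p = 0.737316, fail to reject H0.


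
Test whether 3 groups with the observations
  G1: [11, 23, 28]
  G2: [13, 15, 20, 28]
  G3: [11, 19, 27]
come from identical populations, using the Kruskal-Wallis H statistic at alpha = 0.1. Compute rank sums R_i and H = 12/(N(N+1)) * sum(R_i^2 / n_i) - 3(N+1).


Step 1: Combine all N = 10 observations and assign midranks.
sorted (value, group, rank): (11,G1,1.5), (11,G3,1.5), (13,G2,3), (15,G2,4), (19,G3,5), (20,G2,6), (23,G1,7), (27,G3,8), (28,G1,9.5), (28,G2,9.5)
Step 2: Sum ranks within each group.
R_1 = 18 (n_1 = 3)
R_2 = 22.5 (n_2 = 4)
R_3 = 14.5 (n_3 = 3)
Step 3: H = 12/(N(N+1)) * sum(R_i^2/n_i) - 3(N+1)
     = 12/(10*11) * (18^2/3 + 22.5^2/4 + 14.5^2/3) - 3*11
     = 0.109091 * 304.646 - 33
     = 0.234091.
Step 4: Ties present; correction factor C = 1 - 12/(10^3 - 10) = 0.987879. Corrected H = 0.234091 / 0.987879 = 0.236963.
Step 5: Under H0, H ~ chi^2(2); p-value = 0.888268.
Step 6: alpha = 0.1. fail to reject H0.

H = 0.2370, df = 2, p = 0.888268, fail to reject H0.


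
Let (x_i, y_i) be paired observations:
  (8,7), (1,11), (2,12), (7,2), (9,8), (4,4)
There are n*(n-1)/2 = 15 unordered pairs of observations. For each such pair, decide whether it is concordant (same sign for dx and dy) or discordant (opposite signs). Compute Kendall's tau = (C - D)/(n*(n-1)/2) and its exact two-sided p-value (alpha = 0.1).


Step 1: Enumerate the 15 unordered pairs (i,j) with i<j and classify each by sign(x_j-x_i) * sign(y_j-y_i).
  (1,2):dx=-7,dy=+4->D; (1,3):dx=-6,dy=+5->D; (1,4):dx=-1,dy=-5->C; (1,5):dx=+1,dy=+1->C
  (1,6):dx=-4,dy=-3->C; (2,3):dx=+1,dy=+1->C; (2,4):dx=+6,dy=-9->D; (2,5):dx=+8,dy=-3->D
  (2,6):dx=+3,dy=-7->D; (3,4):dx=+5,dy=-10->D; (3,5):dx=+7,dy=-4->D; (3,6):dx=+2,dy=-8->D
  (4,5):dx=+2,dy=+6->C; (4,6):dx=-3,dy=+2->D; (5,6):dx=-5,dy=-4->C
Step 2: C = 6, D = 9, total pairs = 15.
Step 3: tau = (C - D)/(n(n-1)/2) = (6 - 9)/15 = -0.200000.
Step 4: Exact two-sided p-value (enumerate n! = 720 permutations of y under H0): p = 0.719444.
Step 5: alpha = 0.1. fail to reject H0.

tau_b = -0.2000 (C=6, D=9), p = 0.719444, fail to reject H0.


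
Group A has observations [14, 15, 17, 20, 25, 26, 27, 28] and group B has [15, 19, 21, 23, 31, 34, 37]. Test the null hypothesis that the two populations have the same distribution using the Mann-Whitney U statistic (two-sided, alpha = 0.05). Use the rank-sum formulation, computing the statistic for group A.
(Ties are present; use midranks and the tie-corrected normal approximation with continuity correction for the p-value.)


Step 1: Combine and sort all 15 observations; assign midranks.
sorted (value, group): (14,X), (15,X), (15,Y), (17,X), (19,Y), (20,X), (21,Y), (23,Y), (25,X), (26,X), (27,X), (28,X), (31,Y), (34,Y), (37,Y)
ranks: 14->1, 15->2.5, 15->2.5, 17->4, 19->5, 20->6, 21->7, 23->8, 25->9, 26->10, 27->11, 28->12, 31->13, 34->14, 37->15
Step 2: Rank sum for X: R1 = 1 + 2.5 + 4 + 6 + 9 + 10 + 11 + 12 = 55.5.
Step 3: U_X = R1 - n1(n1+1)/2 = 55.5 - 8*9/2 = 55.5 - 36 = 19.5.
       U_Y = n1*n2 - U_X = 56 - 19.5 = 36.5.
Step 4: Ties are present, so use the tie-corrected normal approximation (with continuity correction) for the p-value.
Step 5: p-value = 0.354109; compare to alpha = 0.05. fail to reject H0.

U_X = 19.5, p = 0.354109, fail to reject H0 at alpha = 0.05.


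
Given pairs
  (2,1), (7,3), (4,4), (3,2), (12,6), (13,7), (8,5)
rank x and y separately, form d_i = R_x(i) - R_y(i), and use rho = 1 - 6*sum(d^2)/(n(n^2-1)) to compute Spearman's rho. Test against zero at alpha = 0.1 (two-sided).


Step 1: Rank x and y separately (midranks; no ties here).
rank(x): 2->1, 7->4, 4->3, 3->2, 12->6, 13->7, 8->5
rank(y): 1->1, 3->3, 4->4, 2->2, 6->6, 7->7, 5->5
Step 2: d_i = R_x(i) - R_y(i); compute d_i^2.
  (1-1)^2=0, (4-3)^2=1, (3-4)^2=1, (2-2)^2=0, (6-6)^2=0, (7-7)^2=0, (5-5)^2=0
sum(d^2) = 2.
Step 3: rho = 1 - 6*2 / (7*(7^2 - 1)) = 1 - 12/336 = 0.964286.
Step 4: Under H0, t = rho * sqrt((n-2)/(1-rho^2)) = 8.1408 ~ t(5).
Step 5: Two-sided p-value from the t-distribution with 5 df = 0.000454.
Step 6: alpha = 0.1. reject H0.

rho = 0.9643, p = 0.000454, reject H0 at alpha = 0.1.


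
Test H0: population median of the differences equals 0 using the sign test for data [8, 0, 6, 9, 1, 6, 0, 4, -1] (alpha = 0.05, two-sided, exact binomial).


Step 1: Discard zero differences. Original n = 9; n_eff = number of nonzero differences = 7.
Nonzero differences (with sign): +8, +6, +9, +1, +6, +4, -1
Step 2: Count signs: positive = 6, negative = 1.
Step 3: Under H0: P(positive) = 0.5, so the number of positives S ~ Bin(7, 0.5).
Step 4: Two-sided exact p-value = sum of Bin(7,0.5) probabilities at or below the observed probability = 0.125000.
Step 5: alpha = 0.05. fail to reject H0.

n_eff = 7, pos = 6, neg = 1, p = 0.125000, fail to reject H0.


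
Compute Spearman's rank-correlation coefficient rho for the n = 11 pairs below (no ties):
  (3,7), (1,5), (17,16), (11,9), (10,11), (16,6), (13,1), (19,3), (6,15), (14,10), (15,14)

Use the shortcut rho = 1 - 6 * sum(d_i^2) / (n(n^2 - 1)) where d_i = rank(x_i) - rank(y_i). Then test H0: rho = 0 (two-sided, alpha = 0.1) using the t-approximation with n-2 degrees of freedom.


Step 1: Rank x and y separately (midranks; no ties here).
rank(x): 3->2, 1->1, 17->10, 11->5, 10->4, 16->9, 13->6, 19->11, 6->3, 14->7, 15->8
rank(y): 7->5, 5->3, 16->11, 9->6, 11->8, 6->4, 1->1, 3->2, 15->10, 10->7, 14->9
Step 2: d_i = R_x(i) - R_y(i); compute d_i^2.
  (2-5)^2=9, (1-3)^2=4, (10-11)^2=1, (5-6)^2=1, (4-8)^2=16, (9-4)^2=25, (6-1)^2=25, (11-2)^2=81, (3-10)^2=49, (7-7)^2=0, (8-9)^2=1
sum(d^2) = 212.
Step 3: rho = 1 - 6*212 / (11*(11^2 - 1)) = 1 - 1272/1320 = 0.036364.
Step 4: Under H0, t = rho * sqrt((n-2)/(1-rho^2)) = 0.1092 ~ t(9).
Step 5: Two-sided p-value from the t-distribution with 9 df = 0.915468.
Step 6: alpha = 0.1. fail to reject H0.

rho = 0.0364, p = 0.915468, fail to reject H0 at alpha = 0.1.


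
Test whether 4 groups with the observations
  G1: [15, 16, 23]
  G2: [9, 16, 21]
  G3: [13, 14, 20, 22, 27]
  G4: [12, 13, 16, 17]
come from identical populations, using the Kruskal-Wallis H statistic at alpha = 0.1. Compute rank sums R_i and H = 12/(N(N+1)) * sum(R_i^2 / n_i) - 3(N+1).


Step 1: Combine all N = 15 observations and assign midranks.
sorted (value, group, rank): (9,G2,1), (12,G4,2), (13,G3,3.5), (13,G4,3.5), (14,G3,5), (15,G1,6), (16,G1,8), (16,G2,8), (16,G4,8), (17,G4,10), (20,G3,11), (21,G2,12), (22,G3,13), (23,G1,14), (27,G3,15)
Step 2: Sum ranks within each group.
R_1 = 28 (n_1 = 3)
R_2 = 21 (n_2 = 3)
R_3 = 47.5 (n_3 = 5)
R_4 = 23.5 (n_4 = 4)
Step 3: H = 12/(N(N+1)) * sum(R_i^2/n_i) - 3(N+1)
     = 12/(15*16) * (28^2/3 + 21^2/3 + 47.5^2/5 + 23.5^2/4) - 3*16
     = 0.050000 * 997.646 - 48
     = 1.882292.
Step 4: Ties present; correction factor C = 1 - 30/(15^3 - 15) = 0.991071. Corrected H = 1.882292 / 0.991071 = 1.899249.
Step 5: Under H0, H ~ chi^2(3); p-value = 0.593579.
Step 6: alpha = 0.1. fail to reject H0.

H = 1.8992, df = 3, p = 0.593579, fail to reject H0.


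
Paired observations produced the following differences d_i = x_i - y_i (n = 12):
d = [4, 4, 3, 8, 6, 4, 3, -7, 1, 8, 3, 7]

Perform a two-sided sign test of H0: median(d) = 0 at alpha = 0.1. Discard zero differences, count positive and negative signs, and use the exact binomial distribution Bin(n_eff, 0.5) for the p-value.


Step 1: Discard zero differences. Original n = 12; n_eff = number of nonzero differences = 12.
Nonzero differences (with sign): +4, +4, +3, +8, +6, +4, +3, -7, +1, +8, +3, +7
Step 2: Count signs: positive = 11, negative = 1.
Step 3: Under H0: P(positive) = 0.5, so the number of positives S ~ Bin(12, 0.5).
Step 4: Two-sided exact p-value = sum of Bin(12,0.5) probabilities at or below the observed probability = 0.006348.
Step 5: alpha = 0.1. reject H0.

n_eff = 12, pos = 11, neg = 1, p = 0.006348, reject H0.


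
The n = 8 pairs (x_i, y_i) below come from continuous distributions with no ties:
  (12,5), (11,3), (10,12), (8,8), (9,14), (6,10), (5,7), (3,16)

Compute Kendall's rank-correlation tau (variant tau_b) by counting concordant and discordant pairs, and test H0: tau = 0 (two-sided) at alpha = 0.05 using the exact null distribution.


Step 1: Enumerate the 28 unordered pairs (i,j) with i<j and classify each by sign(x_j-x_i) * sign(y_j-y_i).
  (1,2):dx=-1,dy=-2->C; (1,3):dx=-2,dy=+7->D; (1,4):dx=-4,dy=+3->D; (1,5):dx=-3,dy=+9->D
  (1,6):dx=-6,dy=+5->D; (1,7):dx=-7,dy=+2->D; (1,8):dx=-9,dy=+11->D; (2,3):dx=-1,dy=+9->D
  (2,4):dx=-3,dy=+5->D; (2,5):dx=-2,dy=+11->D; (2,6):dx=-5,dy=+7->D; (2,7):dx=-6,dy=+4->D
  (2,8):dx=-8,dy=+13->D; (3,4):dx=-2,dy=-4->C; (3,5):dx=-1,dy=+2->D; (3,6):dx=-4,dy=-2->C
  (3,7):dx=-5,dy=-5->C; (3,8):dx=-7,dy=+4->D; (4,5):dx=+1,dy=+6->C; (4,6):dx=-2,dy=+2->D
  (4,7):dx=-3,dy=-1->C; (4,8):dx=-5,dy=+8->D; (5,6):dx=-3,dy=-4->C; (5,7):dx=-4,dy=-7->C
  (5,8):dx=-6,dy=+2->D; (6,7):dx=-1,dy=-3->C; (6,8):dx=-3,dy=+6->D; (7,8):dx=-2,dy=+9->D
Step 2: C = 9, D = 19, total pairs = 28.
Step 3: tau = (C - D)/(n(n-1)/2) = (9 - 19)/28 = -0.357143.
Step 4: Exact two-sided p-value (enumerate n! = 40320 permutations of y under H0): p = 0.275099.
Step 5: alpha = 0.05. fail to reject H0.

tau_b = -0.3571 (C=9, D=19), p = 0.275099, fail to reject H0.


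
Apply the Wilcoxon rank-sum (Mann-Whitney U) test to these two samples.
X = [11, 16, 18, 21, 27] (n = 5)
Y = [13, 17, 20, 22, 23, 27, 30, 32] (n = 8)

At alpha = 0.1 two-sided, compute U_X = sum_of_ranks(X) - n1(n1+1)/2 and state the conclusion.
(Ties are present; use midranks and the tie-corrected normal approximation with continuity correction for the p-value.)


Step 1: Combine and sort all 13 observations; assign midranks.
sorted (value, group): (11,X), (13,Y), (16,X), (17,Y), (18,X), (20,Y), (21,X), (22,Y), (23,Y), (27,X), (27,Y), (30,Y), (32,Y)
ranks: 11->1, 13->2, 16->3, 17->4, 18->5, 20->6, 21->7, 22->8, 23->9, 27->10.5, 27->10.5, 30->12, 32->13
Step 2: Rank sum for X: R1 = 1 + 3 + 5 + 7 + 10.5 = 26.5.
Step 3: U_X = R1 - n1(n1+1)/2 = 26.5 - 5*6/2 = 26.5 - 15 = 11.5.
       U_Y = n1*n2 - U_X = 40 - 11.5 = 28.5.
Step 4: Ties are present, so use the tie-corrected normal approximation (with continuity correction) for the p-value.
Step 5: p-value = 0.240919; compare to alpha = 0.1. fail to reject H0.

U_X = 11.5, p = 0.240919, fail to reject H0 at alpha = 0.1.


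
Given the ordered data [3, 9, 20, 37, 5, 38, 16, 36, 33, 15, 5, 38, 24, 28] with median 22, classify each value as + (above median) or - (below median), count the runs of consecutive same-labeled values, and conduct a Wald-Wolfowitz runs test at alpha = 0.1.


Step 1: Compute median = 22; label A = above, B = below.
Labels in order: BBBABABAABBAAA  (n_A = 7, n_B = 7)
Step 2: Count runs R = 8.
Step 3: Under H0 (random ordering), E[R] = 2*n_A*n_B/(n_A+n_B) + 1 = 2*7*7/14 + 1 = 8.0000.
        Var[R] = 2*n_A*n_B*(2*n_A*n_B - n_A - n_B) / ((n_A+n_B)^2 * (n_A+n_B-1)) = 8232/2548 = 3.2308.
        SD[R] = 1.7974.
Step 4: R = E[R], so z = 0 with no continuity correction.
Step 5: Two-sided p-value via normal approximation = 2*(1 - Phi(|z|)) = 1.000000.
Step 6: alpha = 0.1. fail to reject H0.

R = 8, z = 0.0000, p = 1.000000, fail to reject H0.


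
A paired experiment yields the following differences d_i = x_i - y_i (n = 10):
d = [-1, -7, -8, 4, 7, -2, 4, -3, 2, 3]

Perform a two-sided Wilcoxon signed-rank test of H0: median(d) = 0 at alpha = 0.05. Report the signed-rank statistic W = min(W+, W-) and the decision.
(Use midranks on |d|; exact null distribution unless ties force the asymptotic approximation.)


Step 1: Drop any zero differences (none here) and take |d_i|.
|d| = [1, 7, 8, 4, 7, 2, 4, 3, 2, 3]
Step 2: Midrank |d_i| (ties get averaged ranks).
ranks: |1|->1, |7|->8.5, |8|->10, |4|->6.5, |7|->8.5, |2|->2.5, |4|->6.5, |3|->4.5, |2|->2.5, |3|->4.5
Step 3: Attach original signs; sum ranks with positive sign and with negative sign.
W+ = 6.5 + 8.5 + 6.5 + 2.5 + 4.5 = 28.5
W- = 1 + 8.5 + 10 + 2.5 + 4.5 = 26.5
(Check: W+ + W- = 55 should equal n(n+1)/2 = 55.)
Step 4: Test statistic W = min(W+, W-) = 26.5.
Step 5: Ties in |d|, so use the tie-corrected normal approximation.
        E[W] = n(n+1)/4 = 10*11/4 = 27.5.
        Tie groups: |d|=2 (t=2), |d|=3 (t=2), |d|=4 (t=2), |d|=7 (t=2); sum(t^3 - t) = 24.
        Var[W] = n(n+1)(2n+1)/24 - sum(t^3-t)/48 = 2310/24 - 24/48 = 95.75.
        z = (W - E[W]) / sqrt(Var[W]) = (26.5 - 27.5) / 9.7852 = -0.1022.
        Two-sided p = 2*Phi(z) = 0.918602.
Step 6: alpha = 0.05. fail to reject H0.

W+ = 28.5, W- = 26.5, W = min = 26.5, p = 0.918602, fail to reject H0.


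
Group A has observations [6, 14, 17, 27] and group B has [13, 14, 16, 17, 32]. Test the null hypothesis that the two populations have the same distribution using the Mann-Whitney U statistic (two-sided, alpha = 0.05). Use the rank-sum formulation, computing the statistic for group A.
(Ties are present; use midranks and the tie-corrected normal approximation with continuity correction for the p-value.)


Step 1: Combine and sort all 9 observations; assign midranks.
sorted (value, group): (6,X), (13,Y), (14,X), (14,Y), (16,Y), (17,X), (17,Y), (27,X), (32,Y)
ranks: 6->1, 13->2, 14->3.5, 14->3.5, 16->5, 17->6.5, 17->6.5, 27->8, 32->9
Step 2: Rank sum for X: R1 = 1 + 3.5 + 6.5 + 8 = 19.
Step 3: U_X = R1 - n1(n1+1)/2 = 19 - 4*5/2 = 19 - 10 = 9.
       U_Y = n1*n2 - U_X = 20 - 9 = 11.
Step 4: Ties are present, so use the tie-corrected normal approximation (with continuity correction) for the p-value.
Step 5: p-value = 0.901705; compare to alpha = 0.05. fail to reject H0.

U_X = 9, p = 0.901705, fail to reject H0 at alpha = 0.05.


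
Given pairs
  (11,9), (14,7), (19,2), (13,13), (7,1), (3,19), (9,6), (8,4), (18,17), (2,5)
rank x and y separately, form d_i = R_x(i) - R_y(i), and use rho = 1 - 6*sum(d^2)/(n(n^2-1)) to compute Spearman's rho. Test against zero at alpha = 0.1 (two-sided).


Step 1: Rank x and y separately (midranks; no ties here).
rank(x): 11->6, 14->8, 19->10, 13->7, 7->3, 3->2, 9->5, 8->4, 18->9, 2->1
rank(y): 9->7, 7->6, 2->2, 13->8, 1->1, 19->10, 6->5, 4->3, 17->9, 5->4
Step 2: d_i = R_x(i) - R_y(i); compute d_i^2.
  (6-7)^2=1, (8-6)^2=4, (10-2)^2=64, (7-8)^2=1, (3-1)^2=4, (2-10)^2=64, (5-5)^2=0, (4-3)^2=1, (9-9)^2=0, (1-4)^2=9
sum(d^2) = 148.
Step 3: rho = 1 - 6*148 / (10*(10^2 - 1)) = 1 - 888/990 = 0.103030.
Step 4: Under H0, t = rho * sqrt((n-2)/(1-rho^2)) = 0.2930 ~ t(8).
Step 5: Two-sided p-value from the t-distribution with 8 df = 0.776998.
Step 6: alpha = 0.1. fail to reject H0.

rho = 0.1030, p = 0.776998, fail to reject H0 at alpha = 0.1.


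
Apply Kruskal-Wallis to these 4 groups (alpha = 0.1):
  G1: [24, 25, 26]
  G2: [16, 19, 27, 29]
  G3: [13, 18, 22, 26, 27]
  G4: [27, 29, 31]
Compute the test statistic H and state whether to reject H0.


Step 1: Combine all N = 15 observations and assign midranks.
sorted (value, group, rank): (13,G3,1), (16,G2,2), (18,G3,3), (19,G2,4), (22,G3,5), (24,G1,6), (25,G1,7), (26,G1,8.5), (26,G3,8.5), (27,G2,11), (27,G3,11), (27,G4,11), (29,G2,13.5), (29,G4,13.5), (31,G4,15)
Step 2: Sum ranks within each group.
R_1 = 21.5 (n_1 = 3)
R_2 = 30.5 (n_2 = 4)
R_3 = 28.5 (n_3 = 5)
R_4 = 39.5 (n_4 = 3)
Step 3: H = 12/(N(N+1)) * sum(R_i^2/n_i) - 3(N+1)
     = 12/(15*16) * (21.5^2/3 + 30.5^2/4 + 28.5^2/5 + 39.5^2/3) - 3*16
     = 0.050000 * 1069.18 - 48
     = 5.458958.
Step 4: Ties present; correction factor C = 1 - 36/(15^3 - 15) = 0.989286. Corrected H = 5.458958 / 0.989286 = 5.518081.
Step 5: Under H0, H ~ chi^2(3); p-value = 0.137561.
Step 6: alpha = 0.1. fail to reject H0.

H = 5.5181, df = 3, p = 0.137561, fail to reject H0.


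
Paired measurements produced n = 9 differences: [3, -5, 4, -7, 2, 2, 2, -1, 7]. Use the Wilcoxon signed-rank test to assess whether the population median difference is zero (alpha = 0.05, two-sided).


Step 1: Drop any zero differences (none here) and take |d_i|.
|d| = [3, 5, 4, 7, 2, 2, 2, 1, 7]
Step 2: Midrank |d_i| (ties get averaged ranks).
ranks: |3|->5, |5|->7, |4|->6, |7|->8.5, |2|->3, |2|->3, |2|->3, |1|->1, |7|->8.5
Step 3: Attach original signs; sum ranks with positive sign and with negative sign.
W+ = 5 + 6 + 3 + 3 + 3 + 8.5 = 28.5
W- = 7 + 8.5 + 1 = 16.5
(Check: W+ + W- = 45 should equal n(n+1)/2 = 45.)
Step 4: Test statistic W = min(W+, W-) = 16.5.
Step 5: Ties in |d|, so use the tie-corrected normal approximation.
        E[W] = n(n+1)/4 = 9*10/4 = 22.5.
        Tie groups: |d|=2 (t=3), |d|=7 (t=2); sum(t^3 - t) = 30.
        Var[W] = n(n+1)(2n+1)/24 - sum(t^3-t)/48 = 1710/24 - 30/48 = 70.625.
        z = (W - E[W]) / sqrt(Var[W]) = (16.5 - 22.5) / 8.4039 = -0.7140.
        Two-sided p = 2*Phi(z) = 0.475254.
Step 6: alpha = 0.05. fail to reject H0.

W+ = 28.5, W- = 16.5, W = min = 16.5, p = 0.475254, fail to reject H0.


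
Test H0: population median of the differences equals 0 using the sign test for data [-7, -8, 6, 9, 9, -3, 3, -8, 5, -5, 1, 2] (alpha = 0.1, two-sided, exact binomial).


Step 1: Discard zero differences. Original n = 12; n_eff = number of nonzero differences = 12.
Nonzero differences (with sign): -7, -8, +6, +9, +9, -3, +3, -8, +5, -5, +1, +2
Step 2: Count signs: positive = 7, negative = 5.
Step 3: Under H0: P(positive) = 0.5, so the number of positives S ~ Bin(12, 0.5).
Step 4: Two-sided exact p-value = sum of Bin(12,0.5) probabilities at or below the observed probability = 0.774414.
Step 5: alpha = 0.1. fail to reject H0.

n_eff = 12, pos = 7, neg = 5, p = 0.774414, fail to reject H0.


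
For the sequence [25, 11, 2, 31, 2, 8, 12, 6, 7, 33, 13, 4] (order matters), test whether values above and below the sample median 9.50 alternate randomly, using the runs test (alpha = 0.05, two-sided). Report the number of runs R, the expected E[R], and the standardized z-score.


Step 1: Compute median = 9.50; label A = above, B = below.
Labels in order: AABABBABBAAB  (n_A = 6, n_B = 6)
Step 2: Count runs R = 8.
Step 3: Under H0 (random ordering), E[R] = 2*n_A*n_B/(n_A+n_B) + 1 = 2*6*6/12 + 1 = 7.0000.
        Var[R] = 2*n_A*n_B*(2*n_A*n_B - n_A - n_B) / ((n_A+n_B)^2 * (n_A+n_B-1)) = 4320/1584 = 2.7273.
        SD[R] = 1.6514.
Step 4: Continuity-corrected z = (R - 0.5 - E[R]) / SD[R] = (8 - 0.5 - 7.0000) / 1.6514 = 0.3028.
Step 5: Two-sided p-value via normal approximation = 2*(1 - Phi(|z|)) = 0.762069.
Step 6: alpha = 0.05. fail to reject H0.

R = 8, z = 0.3028, p = 0.762069, fail to reject H0.


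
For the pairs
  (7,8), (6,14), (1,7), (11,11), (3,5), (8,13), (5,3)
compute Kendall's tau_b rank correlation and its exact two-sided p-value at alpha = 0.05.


Step 1: Enumerate the 21 unordered pairs (i,j) with i<j and classify each by sign(x_j-x_i) * sign(y_j-y_i).
  (1,2):dx=-1,dy=+6->D; (1,3):dx=-6,dy=-1->C; (1,4):dx=+4,dy=+3->C; (1,5):dx=-4,dy=-3->C
  (1,6):dx=+1,dy=+5->C; (1,7):dx=-2,dy=-5->C; (2,3):dx=-5,dy=-7->C; (2,4):dx=+5,dy=-3->D
  (2,5):dx=-3,dy=-9->C; (2,6):dx=+2,dy=-1->D; (2,7):dx=-1,dy=-11->C; (3,4):dx=+10,dy=+4->C
  (3,5):dx=+2,dy=-2->D; (3,6):dx=+7,dy=+6->C; (3,7):dx=+4,dy=-4->D; (4,5):dx=-8,dy=-6->C
  (4,6):dx=-3,dy=+2->D; (4,7):dx=-6,dy=-8->C; (5,6):dx=+5,dy=+8->C; (5,7):dx=+2,dy=-2->D
  (6,7):dx=-3,dy=-10->C
Step 2: C = 14, D = 7, total pairs = 21.
Step 3: tau = (C - D)/(n(n-1)/2) = (14 - 7)/21 = 0.333333.
Step 4: Exact two-sided p-value (enumerate n! = 5040 permutations of y under H0): p = 0.381349.
Step 5: alpha = 0.05. fail to reject H0.

tau_b = 0.3333 (C=14, D=7), p = 0.381349, fail to reject H0.


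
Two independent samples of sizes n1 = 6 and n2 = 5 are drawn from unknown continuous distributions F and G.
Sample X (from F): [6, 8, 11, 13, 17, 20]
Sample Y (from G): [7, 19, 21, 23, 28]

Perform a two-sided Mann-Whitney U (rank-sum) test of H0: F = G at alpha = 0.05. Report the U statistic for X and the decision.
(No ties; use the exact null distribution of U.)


Step 1: Combine and sort all 11 observations; assign midranks.
sorted (value, group): (6,X), (7,Y), (8,X), (11,X), (13,X), (17,X), (19,Y), (20,X), (21,Y), (23,Y), (28,Y)
ranks: 6->1, 7->2, 8->3, 11->4, 13->5, 17->6, 19->7, 20->8, 21->9, 23->10, 28->11
Step 2: Rank sum for X: R1 = 1 + 3 + 4 + 5 + 6 + 8 = 27.
Step 3: U_X = R1 - n1(n1+1)/2 = 27 - 6*7/2 = 27 - 21 = 6.
       U_Y = n1*n2 - U_X = 30 - 6 = 24.
Step 4: No ties, so the exact null distribution of U (based on enumerating the C(11,6) = 462 equally likely rank assignments) gives the two-sided p-value.
Step 5: p-value = 0.125541; compare to alpha = 0.05. fail to reject H0.

U_X = 6, p = 0.125541, fail to reject H0 at alpha = 0.05.


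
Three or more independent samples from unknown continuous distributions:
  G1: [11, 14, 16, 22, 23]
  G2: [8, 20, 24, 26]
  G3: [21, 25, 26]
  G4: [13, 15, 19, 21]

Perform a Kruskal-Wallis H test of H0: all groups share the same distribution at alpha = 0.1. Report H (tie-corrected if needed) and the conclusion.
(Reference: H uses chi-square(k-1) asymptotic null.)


Step 1: Combine all N = 16 observations and assign midranks.
sorted (value, group, rank): (8,G2,1), (11,G1,2), (13,G4,3), (14,G1,4), (15,G4,5), (16,G1,6), (19,G4,7), (20,G2,8), (21,G3,9.5), (21,G4,9.5), (22,G1,11), (23,G1,12), (24,G2,13), (25,G3,14), (26,G2,15.5), (26,G3,15.5)
Step 2: Sum ranks within each group.
R_1 = 35 (n_1 = 5)
R_2 = 37.5 (n_2 = 4)
R_3 = 39 (n_3 = 3)
R_4 = 24.5 (n_4 = 4)
Step 3: H = 12/(N(N+1)) * sum(R_i^2/n_i) - 3(N+1)
     = 12/(16*17) * (35^2/5 + 37.5^2/4 + 39^2/3 + 24.5^2/4) - 3*17
     = 0.044118 * 1253.62 - 51
     = 4.306985.
Step 4: Ties present; correction factor C = 1 - 12/(16^3 - 16) = 0.997059. Corrected H = 4.306985 / 0.997059 = 4.319690.
Step 5: Under H0, H ~ chi^2(3); p-value = 0.228948.
Step 6: alpha = 0.1. fail to reject H0.

H = 4.3197, df = 3, p = 0.228948, fail to reject H0.


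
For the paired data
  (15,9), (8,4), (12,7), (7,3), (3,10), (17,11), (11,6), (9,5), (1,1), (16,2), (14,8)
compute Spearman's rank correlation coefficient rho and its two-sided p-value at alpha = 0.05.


Step 1: Rank x and y separately (midranks; no ties here).
rank(x): 15->9, 8->4, 12->7, 7->3, 3->2, 17->11, 11->6, 9->5, 1->1, 16->10, 14->8
rank(y): 9->9, 4->4, 7->7, 3->3, 10->10, 11->11, 6->6, 5->5, 1->1, 2->2, 8->8
Step 2: d_i = R_x(i) - R_y(i); compute d_i^2.
  (9-9)^2=0, (4-4)^2=0, (7-7)^2=0, (3-3)^2=0, (2-10)^2=64, (11-11)^2=0, (6-6)^2=0, (5-5)^2=0, (1-1)^2=0, (10-2)^2=64, (8-8)^2=0
sum(d^2) = 128.
Step 3: rho = 1 - 6*128 / (11*(11^2 - 1)) = 1 - 768/1320 = 0.418182.
Step 4: Under H0, t = rho * sqrt((n-2)/(1-rho^2)) = 1.3811 ~ t(9).
Step 5: Two-sided p-value from the t-distribution with 9 df = 0.200570.
Step 6: alpha = 0.05. fail to reject H0.

rho = 0.4182, p = 0.200570, fail to reject H0 at alpha = 0.05.


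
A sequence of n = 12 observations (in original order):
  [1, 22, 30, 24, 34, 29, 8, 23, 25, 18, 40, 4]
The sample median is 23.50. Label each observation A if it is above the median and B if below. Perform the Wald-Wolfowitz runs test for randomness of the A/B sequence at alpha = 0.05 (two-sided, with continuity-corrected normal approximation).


Step 1: Compute median = 23.50; label A = above, B = below.
Labels in order: BBAAAABBABAB  (n_A = 6, n_B = 6)
Step 2: Count runs R = 7.
Step 3: Under H0 (random ordering), E[R] = 2*n_A*n_B/(n_A+n_B) + 1 = 2*6*6/12 + 1 = 7.0000.
        Var[R] = 2*n_A*n_B*(2*n_A*n_B - n_A - n_B) / ((n_A+n_B)^2 * (n_A+n_B-1)) = 4320/1584 = 2.7273.
        SD[R] = 1.6514.
Step 4: R = E[R], so z = 0 with no continuity correction.
Step 5: Two-sided p-value via normal approximation = 2*(1 - Phi(|z|)) = 1.000000.
Step 6: alpha = 0.05. fail to reject H0.

R = 7, z = 0.0000, p = 1.000000, fail to reject H0.
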